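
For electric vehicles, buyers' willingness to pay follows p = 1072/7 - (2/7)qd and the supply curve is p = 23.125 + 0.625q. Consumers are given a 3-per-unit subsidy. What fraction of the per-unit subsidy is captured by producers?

Pre-subsidy: 1072/7 - (2/7)q = 23.125 + 0.625q gives q* = 2427/17 and p* = 1910/17.
With the rebate, buyers effectively pay pb = ps − 3, where ps is the price sellers receive.
On the curves, pb = 1072/7 - (2/7)q and ps = 23.125 + 0.625q; the wedge ps − pb = 3 gives 23.125 + 0.625q − (1072/7 - (2/7)q) = 3, so q' = 2483/17.
Then pb = 1072/7 − (2/7)·(2483/17) = 1894/17 and ps = 23.125 + 0.625·(2483/17) = 1945/17.
Buyers' price falls by p* − pb = 1910/17 − 1894/17 = 16/17; sellers' price rises by ps − p* = 1945/17 − 1910/17 = 35/17.
So producers capture (35/17)/3 = 35/51 of each unit of subsidy.

Producer share = 35/51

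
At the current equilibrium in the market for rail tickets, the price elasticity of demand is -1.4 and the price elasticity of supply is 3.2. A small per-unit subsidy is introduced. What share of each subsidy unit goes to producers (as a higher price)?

Producer share = 7/23

For a small subsidy around the equilibrium, the benefit split depends on the relative slopes, which at a point are proportional to the elasticities.
Buyer share = εs/(εs + |εd|) = 3.2/(3.2 + 1.4) = 16/23; seller share = |εd|/(εs + |εd|) = 7/23.
So producers capture 7/23 of the subsidy.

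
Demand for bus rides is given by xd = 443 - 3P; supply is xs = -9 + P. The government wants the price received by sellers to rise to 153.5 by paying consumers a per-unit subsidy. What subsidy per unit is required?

At a seller price of 153.5, quantity supplied is -9 + 1·153.5 = 144.5.
Buyers absorb 144.5 only when they pay Pb with 443 − 3·Pb = 144.5, i.e. Pb = 99.5.
s = Ps − Pb = 153.5 − 99.5 = 54.

Required subsidy s = 54 per unit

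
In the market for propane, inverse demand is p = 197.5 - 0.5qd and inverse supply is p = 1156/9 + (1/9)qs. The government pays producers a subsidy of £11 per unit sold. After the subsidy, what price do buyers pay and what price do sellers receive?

Buyers pay £132; sellers receive £143

Pre-subsidy: 197.5 - 0.5q = 1156/9 + (1/9)q gives q* = 113 and p* = 141.
With the subsidy, sellers receive ps = pb + 11 for each unit, where pb is the price buyers pay.
On the curves, pb = 197.5 - 0.5q and ps = 1156/9 + (1/9)q; the wedge ps − pb = 11 gives 1156/9 + (1/9)q − (197.5 - 0.5q) = 11, so q' = 131.
Then pb = 197.5 − 0.5·131 = 132 and ps = 1156/9 + (1/9)·131 = 143.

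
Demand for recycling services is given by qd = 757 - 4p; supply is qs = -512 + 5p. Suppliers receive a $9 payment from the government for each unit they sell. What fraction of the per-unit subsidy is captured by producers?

Producer share = 4/9

Pre-subsidy: 757 - 4p = -512 + 5p gives p* = 141, q* = 193.
With the subsidy, sellers receive ps = pb + 9 for each unit, where pb is the price buyers pay.
Supply in terms of pb becomes qs = -512 + 5(pb + 9) = -467 + 5pb. Setting this equal to demand: 757 - 4pb = -467 + 5pb, so pb = 136.
Sellers receive ps = 136 + 9 = 145; q' = 757 − 4·136 = 213.
Buyers' price falls by p* − pb = 141 − 136 = 5; sellers' price rises by ps − p* = 145 − 141 = 4.
So producers capture 4/9 = 4/9 of each unit of subsidy.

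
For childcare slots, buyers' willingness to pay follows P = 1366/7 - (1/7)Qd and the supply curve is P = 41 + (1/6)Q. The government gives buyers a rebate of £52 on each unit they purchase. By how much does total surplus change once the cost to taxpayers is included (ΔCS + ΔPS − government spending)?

Pre-subsidy: 1366/7 - (1/7)Q = 41 + (1/6)Q gives Q* = 498 and P* = 124.
With the rebate, buyers effectively pay Pb = Ps − 52, where Ps is the price sellers receive.
On the curves, Pb = 1366/7 - (1/7)Q and Ps = 41 + (1/6)Q; the wedge Ps − Pb = 52 gives 41 + (1/6)Q − (1366/7 - (1/7)Q) = 52, so Q' = 666.
Then Pb = 1366/7 − (1/7)·666 = 100 and Ps = 41 + (1/6)·666 = 152.
ΔCS = ½(498 + 666)(124 − 100) = 13968; ΔPS = ½(498 + 666)(152 − 124) = 16296.
Government spending = 52 × 666 = 34632.
Net change = 13968 + 16296 − 34632 = -4368. The loss equals the DWL triangle ½·52·168.

Net change in total surplus = -£4368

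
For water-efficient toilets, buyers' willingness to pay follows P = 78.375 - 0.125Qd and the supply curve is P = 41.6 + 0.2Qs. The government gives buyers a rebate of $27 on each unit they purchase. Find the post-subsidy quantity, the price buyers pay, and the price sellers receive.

Pre-subsidy: 78.375 - 0.125Q = 41.6 + 0.2Q gives Q* = 1471/13 and P* = 835/13.
With the rebate, buyers effectively pay Pb = Ps − 27, where Ps is the price sellers receive.
On the curves, Pb = 78.375 - 0.125Q and Ps = 41.6 + 0.2Q; the wedge Ps − Pb = 27 gives 41.6 + 0.2Q − (78.375 - 0.125Q) = 27, so Q' = 2551/13.
Then Pb = 78.375 − 0.125·(2551/13) = 700/13 and Ps = 41.6 + 0.2·(2551/13) = 1051/13.

Q' = 2551/13; buyers pay 700/13; sellers receive 1051/13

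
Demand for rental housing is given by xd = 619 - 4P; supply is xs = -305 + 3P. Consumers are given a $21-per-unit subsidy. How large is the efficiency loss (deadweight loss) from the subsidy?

Pre-subsidy: 619 - 4P = -305 + 3P gives P* = 132, x* = 91.
With the rebate, buyers effectively pay Pb = Ps − 21, where Ps is the price sellers receive.
Demand in terms of Ps becomes xd = 619 − 4(Ps − 21) = 703 - 4Ps. Setting this equal to supply: 703 - 4Ps = -305 + 3Ps, so Ps = 144.
Buyers pay Pb = 144 − 21 = 123; x' = -305 + 3·144 = 127.
The subsidy expands output by 127 − 91 = 36 past the efficient level; on those units the gap between marginal cost and willingness to pay runs from 0 up to 21.
DWL = ½ × 21 × 36 = 378.

Deadweight loss = $378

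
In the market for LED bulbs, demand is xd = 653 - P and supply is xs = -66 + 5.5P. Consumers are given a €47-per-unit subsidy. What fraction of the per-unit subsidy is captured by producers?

Producer share = 2/13

Pre-subsidy: 653 - P = -66 + 5.5P gives P* = 1438/13, x* = 7051/13.
With the rebate, buyers effectively pay Pb = Ps − 47, where Ps is the price sellers receive.
Demand in terms of Ps becomes xd = 653 − 1(Ps − 47) = 700 - Ps. Setting this equal to supply: 700 - Ps = -66 + 5.5Ps, so Ps = 1532/13.
Buyers pay Pb = 1532/13 − 47 = 921/13; x' = -66 + 5.5·(1532/13) = 7568/13.
Buyers' price falls by P* − Pb = 1438/13 − 921/13 = 517/13; sellers' price rises by Ps − P* = 1532/13 − 1438/13 = 94/13.
So producers capture (94/13)/47 = 2/13 of each unit of subsidy.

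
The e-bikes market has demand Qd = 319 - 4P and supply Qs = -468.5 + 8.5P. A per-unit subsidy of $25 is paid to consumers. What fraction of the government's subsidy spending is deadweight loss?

DWL / government spending = 34/135

Pre-subsidy: 319 - 4P = -468.5 + 8.5P gives P* = 63, Q* = 67.
With the rebate, buyers effectively pay Pb = Ps − 25, where Ps is the price sellers receive.
Demand in terms of Ps becomes Qd = 319 − 4(Ps − 25) = 419 - 4Ps. Setting this equal to supply: 419 - 4Ps = -468.5 + 8.5Ps, so Ps = 71.
Buyers pay Pb = 71 − 25 = 46; Q' = -468.5 + 8.5·71 = 135.
ΔCS = ½(67 + 135)(63 − 46) = 1717; ΔPS = ½(67 + 135)(71 − 63) = 808.
Government spending = 25 × 135 = 3375.
DWL = ½ × 25 × (135 − 67) = 850; fraction = 850 / 3375 = 34/135.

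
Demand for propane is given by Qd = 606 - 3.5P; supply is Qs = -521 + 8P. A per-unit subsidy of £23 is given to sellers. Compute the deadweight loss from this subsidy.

Deadweight loss = £644

Pre-subsidy: 606 - 3.5P = -521 + 8P gives P* = 98, Q* = 263.
With the subsidy, sellers receive Ps = Pb + 23 for each unit, where Pb is the price buyers pay.
Supply in terms of Pb becomes Qs = -521 + 8(Pb + 23) = -337 + 8Pb. Setting this equal to demand: 606 - 3.5Pb = -337 + 8Pb, so Pb = 82.
Sellers receive Ps = 82 + 23 = 105; Q' = 606 − 3.5·82 = 319.
The subsidy expands output by 319 − 263 = 56 past the efficient level; on those units the gap between marginal cost and willingness to pay runs from 0 up to 23.
DWL = ½ × 23 × 56 = 644.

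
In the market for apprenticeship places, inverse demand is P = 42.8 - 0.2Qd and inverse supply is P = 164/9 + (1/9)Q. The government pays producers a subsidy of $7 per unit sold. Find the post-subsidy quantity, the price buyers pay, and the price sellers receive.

Q' = 101.5; buyers pay $22.5; sellers receive $29.5

Pre-subsidy: 42.8 - 0.2Q = 164/9 + (1/9)Q gives Q* = 79 and P* = 27.
With the subsidy, sellers receive Ps = Pb + 7 for each unit, where Pb is the price buyers pay.
On the curves, Pb = 42.8 - 0.2Q and Ps = 164/9 + (1/9)Q; the wedge Ps − Pb = 7 gives 164/9 + (1/9)Q − (42.8 - 0.2Q) = 7, so Q' = 101.5.
Then Pb = 42.8 − 0.2·101.5 = 22.5 and Ps = 164/9 + (1/9)·101.5 = 29.5.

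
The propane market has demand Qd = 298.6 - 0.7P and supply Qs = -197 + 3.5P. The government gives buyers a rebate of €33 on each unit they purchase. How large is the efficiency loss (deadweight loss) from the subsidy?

Pre-subsidy: 298.6 - 0.7P = -197 + 3.5P gives P* = 118, Q* = 216.
With the rebate, buyers effectively pay Pb = Ps − 33, where Ps is the price sellers receive.
Demand in terms of Ps becomes Qd = 298.6 − 0.7(Ps − 33) = 321.7 - 0.7Ps. Setting this equal to supply: 321.7 - 0.7Ps = -197 + 3.5Ps, so Ps = 123.5.
Buyers pay Pb = 123.5 − 33 = 90.5; Q' = -197 + 3.5·123.5 = 235.25.
The subsidy expands output by 235.25 − 216 = 19.25 past the efficient level; on those units the gap between marginal cost and willingness to pay runs from 0 up to 33.
DWL = ½ × 33 × 19.25 = 317.625.

Deadweight loss = €317.625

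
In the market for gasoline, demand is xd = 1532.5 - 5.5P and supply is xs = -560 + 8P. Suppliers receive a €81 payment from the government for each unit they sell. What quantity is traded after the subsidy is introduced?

Pre-subsidy: 1532.5 - 5.5P = -560 + 8P gives P* = 155, x* = 680.
With the subsidy, sellers receive Ps = Pb + 81 for each unit, where Pb is the price buyers pay.
Supply in terms of Pb becomes xs = -560 + 8(Pb + 81) = 88 + 8Pb. Setting this equal to demand: 1532.5 - 5.5Pb = 88 + 8Pb, so Pb = 107.
Sellers receive Ps = 107 + 81 = 188; x' = 1532.5 − 5.5·107 = 944.

x' = 944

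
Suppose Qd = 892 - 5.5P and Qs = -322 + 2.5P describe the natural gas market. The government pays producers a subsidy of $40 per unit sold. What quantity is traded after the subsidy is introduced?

Pre-subsidy: 892 - 5.5P = -322 + 2.5P gives P* = 151.75, Q* = 57.375.
With the subsidy, sellers receive Ps = Pb + 40 for each unit, where Pb is the price buyers pay.
Supply in terms of Pb becomes Qs = -322 + 2.5(Pb + 40) = -222 + 2.5Pb. Setting this equal to demand: 892 - 5.5Pb = -222 + 2.5Pb, so Pb = 139.25.
Sellers receive Ps = 139.25 + 40 = 179.25; Q' = 892 − 5.5·139.25 = 126.125.

Q' = 126.125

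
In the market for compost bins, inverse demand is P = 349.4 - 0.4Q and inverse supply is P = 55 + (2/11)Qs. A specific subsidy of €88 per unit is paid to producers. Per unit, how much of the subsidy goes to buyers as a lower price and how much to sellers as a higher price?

Buyers gain €60.5 per unit; sellers gain €27.5 per unit

Pre-subsidy: 349.4 - 0.4Q = 55 + (2/11)Q gives Q* = 506 and P* = 147.
With the subsidy, sellers receive Ps = Pb + 88 for each unit, where Pb is the price buyers pay.
On the curves, Pb = 349.4 - 0.4Q and Ps = 55 + (2/11)Q; the wedge Ps − Pb = 88 gives 55 + (2/11)Q − (349.4 - 0.4Q) = 88, so Q' = 657.25.
Then Pb = 349.4 − 0.4·657.25 = 86.5 and Ps = 55 + (2/11)·657.25 = 174.5.
Buyers' price falls by P* − Pb = 147 − 86.5 = 60.5; sellers' price rises by Ps − P* = 174.5 − 147 = 27.5.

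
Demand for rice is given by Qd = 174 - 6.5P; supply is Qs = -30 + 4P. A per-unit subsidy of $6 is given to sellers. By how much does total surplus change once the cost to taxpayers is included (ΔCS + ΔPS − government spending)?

Pre-subsidy: 174 - 6.5P = -30 + 4P gives P* = 136/7, Q* = 334/7.
With the subsidy, sellers receive Ps = Pb + 6 for each unit, where Pb is the price buyers pay.
Supply in terms of Pb becomes Qs = -30 + 4(Pb + 6) = -6 + 4Pb. Setting this equal to demand: 174 - 6.5Pb = -6 + 4Pb, so Pb = 120/7.
Sellers receive Ps = 120/7 + 6 = 162/7; Q' = 174 − 6.5·(120/7) = 438/7.
ΔCS = ½(334/7 + 438/7)(136/7 − 120/7) = 6176/49; ΔPS = ½(334/7 + 438/7)(162/7 − 136/7) = 10036/49.
Government spending = 6 × 438/7 = 2628/7.
Net change = 6176/49 + 10036/49 − 2628/7 = -312/7. The loss equals the DWL triangle ½·6·104/7.

Net change in total surplus = -312/7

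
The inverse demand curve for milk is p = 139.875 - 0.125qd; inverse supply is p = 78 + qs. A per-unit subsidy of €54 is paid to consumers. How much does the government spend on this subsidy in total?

Government cost = €5562

Pre-subsidy: 139.875 - 0.125q = 78 + q gives q* = 55 and p* = 133.
With the rebate, buyers effectively pay pb = ps − 54, where ps is the price sellers receive.
On the curves, pb = 139.875 - 0.125q and ps = 78 + q; the wedge ps − pb = 54 gives 78 + q − (139.875 - 0.125q) = 54, so q' = 103.
Then pb = 139.875 − 0.125·103 = 127 and ps = 78 + 1·103 = 181.
Government outlay = subsidy × quantity = 54 × 103 = 5562.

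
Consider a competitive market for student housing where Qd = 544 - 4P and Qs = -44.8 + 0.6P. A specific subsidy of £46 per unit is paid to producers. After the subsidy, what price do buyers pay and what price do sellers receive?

Pre-subsidy: 544 - 4P = -44.8 + 0.6P gives P* = 128, Q* = 32.
With the subsidy, sellers receive Ps = Pb + 46 for each unit, where Pb is the price buyers pay.
Supply in terms of Pb becomes Qs = -44.8 + 0.6(Pb + 46) = -17.2 + 0.6Pb. Setting this equal to demand: 544 - 4Pb = -17.2 + 0.6Pb, so Pb = 122.
Sellers receive Ps = 122 + 46 = 168; Q' = 544 − 4·122 = 56.

Buyers pay £122; sellers receive £168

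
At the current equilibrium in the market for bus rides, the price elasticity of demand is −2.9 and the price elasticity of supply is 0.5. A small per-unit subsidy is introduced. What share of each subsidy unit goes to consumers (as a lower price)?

For a small subsidy around the equilibrium, the benefit split depends on the relative slopes, which at a point are proportional to the elasticities.
Buyer share = εs/(εs + |εd|) = 0.5/(0.5 + 2.9) = 5/34; seller share = |εd|/(εs + |εd|) = 29/34.

Consumer share = 5/34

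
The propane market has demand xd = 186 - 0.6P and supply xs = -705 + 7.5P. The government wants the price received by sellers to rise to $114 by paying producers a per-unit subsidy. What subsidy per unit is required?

At a seller price of 114, quantity supplied is -705 + 7.5·114 = 150.
Buyers absorb 150 only when they pay Pb with 186 − 0.6·Pb = 150, i.e. Pb = 60.
s = Ps − Pb = 114 − 60 = 54.

Required subsidy s = $54 per unit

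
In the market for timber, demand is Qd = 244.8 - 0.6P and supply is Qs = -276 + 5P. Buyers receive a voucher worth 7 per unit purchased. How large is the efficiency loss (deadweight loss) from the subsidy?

Pre-subsidy: 244.8 - 0.6P = -276 + 5P gives P* = 93, Q* = 189.
With the rebate, buyers effectively pay Pb = Ps − 7, where Ps is the price sellers receive.
Demand in terms of Ps becomes Qd = 244.8 − 0.6(Ps − 7) = 249 - 0.6Ps. Setting this equal to supply: 249 - 0.6Ps = -276 + 5Ps, so Ps = 93.75.
Buyers pay Pb = 93.75 − 7 = 86.75; Q' = -276 + 5·93.75 = 192.75.
The subsidy expands output by 192.75 − 189 = 3.75 past the efficient level; on those units the gap between marginal cost and willingness to pay runs from 0 up to 7.
DWL = ½ × 7 × 3.75 = 13.125.

Deadweight loss = 13.125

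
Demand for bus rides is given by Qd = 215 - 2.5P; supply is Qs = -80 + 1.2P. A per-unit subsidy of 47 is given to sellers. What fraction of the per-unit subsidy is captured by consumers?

Pre-subsidy: 215 - 2.5P = -80 + 1.2P gives P* = 2950/37, Q* = 580/37.
With the subsidy, sellers receive Ps = Pb + 47 for each unit, where Pb is the price buyers pay.
Supply in terms of Pb becomes Qs = -80 + 1.2(Pb + 47) = -23.6 + 1.2Pb. Setting this equal to demand: 215 - 2.5Pb = -23.6 + 1.2Pb, so Pb = 2386/37.
Sellers receive Ps = 2386/37 + 47 = 4125/37; Q' = 215 − 2.5·(2386/37) = 1990/37.
Buyers' price falls by P* − Pb = 2950/37 − 2386/37 = 564/37; sellers' price rises by Ps − P* = 4125/37 − 2950/37 = 1175/37.
So consumers capture (564/37)/47 = 12/37 of each unit of subsidy.

Consumer share = 12/37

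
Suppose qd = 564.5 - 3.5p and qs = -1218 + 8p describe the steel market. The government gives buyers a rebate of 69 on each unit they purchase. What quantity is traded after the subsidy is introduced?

Pre-subsidy: 564.5 - 3.5p = -1218 + 8p gives p* = 155, q* = 22.
With the rebate, buyers effectively pay pb = ps − 69, where ps is the price sellers receive.
Demand in terms of ps becomes qd = 564.5 − 3.5(ps − 69) = 806 - 3.5ps. Setting this equal to supply: 806 - 3.5ps = -1218 + 8ps, so ps = 176.
Buyers pay pb = 176 − 69 = 107; q' = -1218 + 8·176 = 190.

q' = 190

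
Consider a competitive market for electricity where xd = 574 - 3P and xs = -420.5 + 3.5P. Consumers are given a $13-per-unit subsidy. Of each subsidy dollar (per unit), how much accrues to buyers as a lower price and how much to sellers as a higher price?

Buyers gain $7 per unit; sellers gain $6 per unit

Pre-subsidy: 574 - 3P = -420.5 + 3.5P gives P* = 153, x* = 115.
With the rebate, buyers effectively pay Pb = Ps − 13, where Ps is the price sellers receive.
Demand in terms of Ps becomes xd = 574 − 3(Ps − 13) = 613 - 3Ps. Setting this equal to supply: 613 - 3Ps = -420.5 + 3.5Ps, so Ps = 159.
Buyers pay Pb = 159 − 13 = 146; x' = -420.5 + 3.5·159 = 136.
Buyers' price falls by P* − Pb = 153 − 146 = 7; sellers' price rises by Ps − P* = 159 − 153 = 6.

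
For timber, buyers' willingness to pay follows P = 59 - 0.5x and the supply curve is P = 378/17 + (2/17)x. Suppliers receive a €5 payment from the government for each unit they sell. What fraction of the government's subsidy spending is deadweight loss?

Pre-subsidy: 59 - 0.5x = 378/17 + (2/17)x gives x* = 1250/21 and P* = 614/21.
With the subsidy, sellers receive Ps = Pb + 5 for each unit, where Pb is the price buyers pay.
On the curves, Pb = 59 - 0.5x and Ps = 378/17 + (2/17)x; the wedge Ps − Pb = 5 gives 378/17 + (2/17)x − (59 - 0.5x) = 5, so x' = 1420/21.
Then Pb = 59 − 0.5·(1420/21) = 529/21 and Ps = 378/17 + (2/17)·(1420/21) = 634/21.
ΔCS = ½(1250/21 + 1420/21)(614/21 − 529/21) = 37825/147; ΔPS = ½(1250/21 + 1420/21)(634/21 − 614/21) = 8900/147.
Government spending = 5 × 1420/21 = 7100/21.
DWL = ½ × 5 × (1420/21 − 1250/21) = 425/21; fraction = (425/21) / (7100/21) = 17/284.

DWL / government spending = 17/284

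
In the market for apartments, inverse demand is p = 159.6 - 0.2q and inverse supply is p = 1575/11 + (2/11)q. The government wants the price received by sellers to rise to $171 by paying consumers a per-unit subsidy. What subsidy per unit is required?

Required subsidy s = $42 per unit

At a seller price of 171, quantity supplied is -787.5 + 5.5·171 = 153.
Buyers absorb 153 only when they pay pb = 159.6 − 0.2·153 = 129.
s = ps − pb = 171 − 129 = 42.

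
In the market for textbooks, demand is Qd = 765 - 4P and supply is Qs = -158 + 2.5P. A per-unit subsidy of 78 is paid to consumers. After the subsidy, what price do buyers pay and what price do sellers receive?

Buyers pay 112; sellers receive 190

Pre-subsidy: 765 - 4P = -158 + 2.5P gives P* = 142, Q* = 197.
With the rebate, buyers effectively pay Pb = Ps − 78, where Ps is the price sellers receive.
Demand in terms of Ps becomes Qd = 765 − 4(Ps − 78) = 1077 - 4Ps. Setting this equal to supply: 1077 - 4Ps = -158 + 2.5Ps, so Ps = 190.
Buyers pay Pb = 190 − 78 = 112; Q' = -158 + 2.5·190 = 317.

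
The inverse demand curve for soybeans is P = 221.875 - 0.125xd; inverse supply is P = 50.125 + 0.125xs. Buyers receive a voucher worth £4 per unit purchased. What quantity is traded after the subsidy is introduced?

Pre-subsidy: 221.875 - 0.125x = 50.125 + 0.125x gives x* = 687 and P* = 136.
With the rebate, buyers effectively pay Pb = Ps − 4, where Ps is the price sellers receive.
On the curves, Pb = 221.875 - 0.125x and Ps = 50.125 + 0.125x; the wedge Ps − Pb = 4 gives 50.125 + 0.125x − (221.875 - 0.125x) = 4, so x' = 703.
Then Pb = 221.875 − 0.125·703 = 134 and Ps = 50.125 + 0.125·703 = 138.

x' = 703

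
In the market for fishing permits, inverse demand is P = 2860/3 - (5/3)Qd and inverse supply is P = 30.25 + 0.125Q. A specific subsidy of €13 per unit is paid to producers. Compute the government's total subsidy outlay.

Government cost = 292058/43

Pre-subsidy: 2860/3 - (5/3)Q = 30.25 + 0.125Q gives Q* = 22154/43 and P* = 4070/43.
With the subsidy, sellers receive Ps = Pb + 13 for each unit, where Pb is the price buyers pay.
On the curves, Pb = 2860/3 - (5/3)Q and Ps = 30.25 + 0.125Q; the wedge Ps − Pb = 13 gives 30.25 + 0.125Q − (2860/3 - (5/3)Q) = 13, so Q' = 22466/43.
Then Pb = 2860/3 − (5/3)·(22466/43) = 3550/43 and Ps = 30.25 + 0.125·(22466/43) = 4109/43.
Government outlay = subsidy × quantity = 13 × 22466/43 = 292058/43.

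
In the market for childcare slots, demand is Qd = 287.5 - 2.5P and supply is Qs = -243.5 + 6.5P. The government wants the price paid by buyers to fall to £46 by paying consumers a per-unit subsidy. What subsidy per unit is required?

At a buyer price of 46, quantity demanded is 287.5 − 2.5·46 = 172.5.
Sellers supply 172.5 only when they receive Ps with -243.5 + 6.5·Ps = 172.5, i.e. Ps = 64.
s = Ps − Pb = 64 − 46 = 18.

Required subsidy s = £18 per unit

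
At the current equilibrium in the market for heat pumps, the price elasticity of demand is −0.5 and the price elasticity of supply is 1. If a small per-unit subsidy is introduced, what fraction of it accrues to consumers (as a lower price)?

For a small subsidy around the equilibrium, the benefit split depends on the relative slopes, which at a point are proportional to the elasticities.
Buyer share = εs/(εs + |εd|) = 1/(1 + 0.5) = 2/3; seller share = |εd|/(εs + |εd|) = 1/3.

Consumer share = 2/3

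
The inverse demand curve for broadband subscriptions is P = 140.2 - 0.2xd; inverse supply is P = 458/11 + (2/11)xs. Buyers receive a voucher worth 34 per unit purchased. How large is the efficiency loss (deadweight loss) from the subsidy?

Pre-subsidy: 140.2 - 0.2x = 458/11 + (2/11)x gives x* = 1807/7 and P* = 620/7.
With the rebate, buyers effectively pay Pb = Ps − 34, where Ps is the price sellers receive.
On the curves, Pb = 140.2 - 0.2x and Ps = 458/11 + (2/11)x; the wedge Ps − Pb = 34 gives 458/11 + (2/11)x − (140.2 - 0.2x) = 34, so x' = 7291/21.
Then Pb = 140.2 − 0.2·(7291/21) = 1486/21 and Ps = 458/11 + (2/11)·(7291/21) = 2200/21.
The subsidy expands output by 7291/21 − 1807/7 = 1870/21 past the efficient level; on those units the gap between marginal cost and willingness to pay runs from 0 up to 34.
DWL = ½ × 34 × 1870/21 = 31790/21.

Deadweight loss = 31790/21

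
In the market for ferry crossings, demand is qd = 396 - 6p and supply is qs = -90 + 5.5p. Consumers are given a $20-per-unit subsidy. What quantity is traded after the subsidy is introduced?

q' = 4596/23

Pre-subsidy: 396 - 6p = -90 + 5.5p gives p* = 972/23, q* = 3276/23.
With the rebate, buyers effectively pay pb = ps − 20, where ps is the price sellers receive.
Demand in terms of ps becomes qd = 396 − 6(ps − 20) = 516 - 6ps. Setting this equal to supply: 516 - 6ps = -90 + 5.5ps, so ps = 1212/23.
Buyers pay pb = 1212/23 − 20 = 752/23; q' = -90 + 5.5·(1212/23) = 4596/23.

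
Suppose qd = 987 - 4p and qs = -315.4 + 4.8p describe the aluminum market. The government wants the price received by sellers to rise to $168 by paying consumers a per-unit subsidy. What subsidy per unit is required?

Required subsidy s = $44 per unit

At a seller price of 168, quantity supplied is -315.4 + 4.8·168 = 491.
Buyers absorb 491 only when they pay pb with 987 − 4·pb = 491, i.e. pb = 124.
s = ps − pb = 168 − 124 = 44.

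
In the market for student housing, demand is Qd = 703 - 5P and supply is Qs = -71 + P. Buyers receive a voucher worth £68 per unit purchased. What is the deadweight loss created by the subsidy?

Pre-subsidy: 703 - 5P = -71 + P gives P* = 129, Q* = 58.
With the rebate, buyers effectively pay Pb = Ps − 68, where Ps is the price sellers receive.
Demand in terms of Ps becomes Qd = 703 − 5(Ps − 68) = 1043 - 5Ps. Setting this equal to supply: 1043 - 5Ps = -71 + Ps, so Ps = 557/3.
Buyers pay Pb = 557/3 − 68 = 353/3; Q' = -71 + 1·(557/3) = 344/3.
The subsidy expands output by 344/3 − 58 = 170/3 past the efficient level; on those units the gap between marginal cost and willingness to pay runs from 0 up to 68.
DWL = ½ × 68 × 170/3 = 5780/3.

Deadweight loss = 5780/3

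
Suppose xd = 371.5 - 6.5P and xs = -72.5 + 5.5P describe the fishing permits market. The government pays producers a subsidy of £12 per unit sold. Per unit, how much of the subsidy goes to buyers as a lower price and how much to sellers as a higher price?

Buyers gain £5.5 per unit; sellers gain £6.5 per unit

Pre-subsidy: 371.5 - 6.5P = -72.5 + 5.5P gives P* = 37, x* = 131.
With the subsidy, sellers receive Ps = Pb + 12 for each unit, where Pb is the price buyers pay.
Supply in terms of Pb becomes xs = -72.5 + 5.5(Pb + 12) = -6.5 + 5.5Pb. Setting this equal to demand: 371.5 - 6.5Pb = -6.5 + 5.5Pb, so Pb = 31.5.
Sellers receive Ps = 31.5 + 12 = 43.5; x' = 371.5 − 6.5·31.5 = 166.75.
Buyers' price falls by P* − Pb = 37 − 31.5 = 5.5; sellers' price rises by Ps − P* = 43.5 − 37 = 6.5.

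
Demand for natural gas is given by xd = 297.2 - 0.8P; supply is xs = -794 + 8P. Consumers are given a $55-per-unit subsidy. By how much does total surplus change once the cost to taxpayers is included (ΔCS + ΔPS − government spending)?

Net change in total surplus = -$1100

Pre-subsidy: 297.2 - 0.8P = -794 + 8P gives P* = 124, x* = 198.
With the rebate, buyers effectively pay Pb = Ps − 55, where Ps is the price sellers receive.
Demand in terms of Ps becomes xd = 297.2 − 0.8(Ps − 55) = 341.2 - 0.8Ps. Setting this equal to supply: 341.2 - 0.8Ps = -794 + 8Ps, so Ps = 129.
Buyers pay Pb = 129 − 55 = 74; x' = -794 + 8·129 = 238.
ΔCS = ½(198 + 238)(124 − 74) = 10900; ΔPS = ½(198 + 238)(129 − 124) = 1090.
Government spending = 55 × 238 = 13090.
Net change = 10900 + 1090 − 13090 = -1100. The loss equals the DWL triangle ½·55·40.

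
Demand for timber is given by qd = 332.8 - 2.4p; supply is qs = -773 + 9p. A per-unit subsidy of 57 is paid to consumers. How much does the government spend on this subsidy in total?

Pre-subsidy: 332.8 - 2.4p = -773 + 9p gives p* = 97, q* = 100.
With the rebate, buyers effectively pay pb = ps − 57, where ps is the price sellers receive.
Demand in terms of ps becomes qd = 332.8 − 2.4(ps − 57) = 469.6 - 2.4ps. Setting this equal to supply: 469.6 - 2.4ps = -773 + 9ps, so ps = 109.
Buyers pay pb = 109 − 57 = 52; q' = -773 + 9·109 = 208.
Government outlay = subsidy × quantity = 57 × 208 = 11856.

Government cost = 11856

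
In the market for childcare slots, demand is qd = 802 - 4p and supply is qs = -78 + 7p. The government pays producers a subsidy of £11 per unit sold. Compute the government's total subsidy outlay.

Pre-subsidy: 802 - 4p = -78 + 7p gives p* = 80, q* = 482.
With the subsidy, sellers receive ps = pb + 11 for each unit, where pb is the price buyers pay.
Supply in terms of pb becomes qs = -78 + 7(pb + 11) = -1 + 7pb. Setting this equal to demand: 802 - 4pb = -1 + 7pb, so pb = 73.
Sellers receive ps = 73 + 11 = 84; q' = 802 − 4·73 = 510.
Government outlay = subsidy × quantity = 11 × 510 = 5610.

Government cost = £5610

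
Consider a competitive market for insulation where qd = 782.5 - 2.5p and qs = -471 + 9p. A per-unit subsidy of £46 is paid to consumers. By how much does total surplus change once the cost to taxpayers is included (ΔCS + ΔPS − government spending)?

Net change in total surplus = -£2070

Pre-subsidy: 782.5 - 2.5p = -471 + 9p gives p* = 109, q* = 510.
With the rebate, buyers effectively pay pb = ps − 46, where ps is the price sellers receive.
Demand in terms of ps becomes qd = 782.5 − 2.5(ps − 46) = 897.5 - 2.5ps. Setting this equal to supply: 897.5 - 2.5ps = -471 + 9ps, so ps = 119.
Buyers pay pb = 119 − 46 = 73; q' = -471 + 9·119 = 600.
ΔCS = ½(510 + 600)(109 − 73) = 19980; ΔPS = ½(510 + 600)(119 − 109) = 5550.
Government spending = 46 × 600 = 27600.
Net change = 19980 + 5550 − 27600 = -2070. The loss equals the DWL triangle ½·46·90.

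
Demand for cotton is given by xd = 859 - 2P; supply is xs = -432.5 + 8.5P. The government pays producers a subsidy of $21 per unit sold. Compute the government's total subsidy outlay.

Government cost = $13587

Pre-subsidy: 859 - 2P = -432.5 + 8.5P gives P* = 123, x* = 613.
With the subsidy, sellers receive Ps = Pb + 21 for each unit, where Pb is the price buyers pay.
Supply in terms of Pb becomes xs = -432.5 + 8.5(Pb + 21) = -254 + 8.5Pb. Setting this equal to demand: 859 - 2Pb = -254 + 8.5Pb, so Pb = 106.
Sellers receive Ps = 106 + 21 = 127; x' = 859 − 2·106 = 647.
Government outlay = subsidy × quantity = 21 × 647 = 13587.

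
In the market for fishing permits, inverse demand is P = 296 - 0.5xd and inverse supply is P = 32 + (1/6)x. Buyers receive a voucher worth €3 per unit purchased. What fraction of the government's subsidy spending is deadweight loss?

Pre-subsidy: 296 - 0.5x = 32 + (1/6)x gives x* = 396 and P* = 98.
With the rebate, buyers effectively pay Pb = Ps − 3, where Ps is the price sellers receive.
On the curves, Pb = 296 - 0.5x and Ps = 32 + (1/6)x; the wedge Ps − Pb = 3 gives 32 + (1/6)x − (296 - 0.5x) = 3, so x' = 400.5.
Then Pb = 296 − 0.5·400.5 = 95.75 and Ps = 32 + (1/6)·400.5 = 98.75.
ΔCS = ½(396 + 400.5)(98 − 95.75) = 896.0625; ΔPS = ½(396 + 400.5)(98.75 − 98) = 298.6875.
Government spending = 3 × 400.5 = 1201.5.
DWL = ½ × 3 × (400.5 − 396) = 6.75; fraction = 6.75 / 1201.5 = 1/178.

DWL / government spending = 1/178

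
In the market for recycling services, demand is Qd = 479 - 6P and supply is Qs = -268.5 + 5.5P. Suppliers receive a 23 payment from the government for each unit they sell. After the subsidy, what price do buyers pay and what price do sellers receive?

Buyers pay 54; sellers receive 77

Pre-subsidy: 479 - 6P = -268.5 + 5.5P gives P* = 65, Q* = 89.
With the subsidy, sellers receive Ps = Pb + 23 for each unit, where Pb is the price buyers pay.
Supply in terms of Pb becomes Qs = -268.5 + 5.5(Pb + 23) = -142 + 5.5Pb. Setting this equal to demand: 479 - 6Pb = -142 + 5.5Pb, so Pb = 54.
Sellers receive Ps = 54 + 23 = 77; Q' = 479 − 6·54 = 155.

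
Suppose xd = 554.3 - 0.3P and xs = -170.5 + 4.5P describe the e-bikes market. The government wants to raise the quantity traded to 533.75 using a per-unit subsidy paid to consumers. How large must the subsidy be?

At x = 533.75, invert demand for the buyer price: Pb = (554.3 − 533.75)/0.3 = 68.5; invert supply for the seller price: Ps = (533.75 − (-170.5))/4.5 = 156.5.
The subsidy must fill the gap: s = Ps − Pb = 156.5 − 68.5 = 88.

Required subsidy s = 88 per unit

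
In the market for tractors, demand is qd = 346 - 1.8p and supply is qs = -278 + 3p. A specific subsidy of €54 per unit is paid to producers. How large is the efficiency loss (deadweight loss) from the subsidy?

Deadweight loss = €1640.25

Pre-subsidy: 346 - 1.8p = -278 + 3p gives p* = 130, q* = 112.
With the subsidy, sellers receive ps = pb + 54 for each unit, where pb is the price buyers pay.
Supply in terms of pb becomes qs = -278 + 3(pb + 54) = -116 + 3pb. Setting this equal to demand: 346 - 1.8pb = -116 + 3pb, so pb = 96.25.
Sellers receive ps = 96.25 + 54 = 150.25; q' = 346 − 1.8·96.25 = 172.75.
The subsidy expands output by 172.75 − 112 = 60.75 past the efficient level; on those units the gap between marginal cost and willingness to pay runs from 0 up to 54.
DWL = ½ × 54 × 60.75 = 1640.25.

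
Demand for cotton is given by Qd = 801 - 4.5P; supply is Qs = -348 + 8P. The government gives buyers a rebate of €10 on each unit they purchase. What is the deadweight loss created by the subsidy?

Pre-subsidy: 801 - 4.5P = -348 + 8P gives P* = 91.92, Q* = 387.36.
With the rebate, buyers effectively pay Pb = Ps − 10, where Ps is the price sellers receive.
Demand in terms of Ps becomes Qd = 801 − 4.5(Ps − 10) = 846 - 4.5Ps. Setting this equal to supply: 846 - 4.5Ps = -348 + 8Ps, so Ps = 95.52.
Buyers pay Pb = 95.52 − 10 = 85.52; Q' = -348 + 8·95.52 = 416.16.
The subsidy expands output by 416.16 − 387.36 = 28.8 past the efficient level; on those units the gap between marginal cost and willingness to pay runs from 0 up to 10.
DWL = ½ × 10 × 28.8 = 144.

Deadweight loss = €144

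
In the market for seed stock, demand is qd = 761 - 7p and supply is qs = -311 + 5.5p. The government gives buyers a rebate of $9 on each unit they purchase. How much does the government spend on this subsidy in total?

Pre-subsidy: 761 - 7p = -311 + 5.5p gives p* = 85.76, q* = 160.68.
With the rebate, buyers effectively pay pb = ps − 9, where ps is the price sellers receive.
Demand in terms of ps becomes qd = 761 − 7(ps − 9) = 824 - 7ps. Setting this equal to supply: 824 - 7ps = -311 + 5.5ps, so ps = 90.8.
Buyers pay pb = 90.8 − 9 = 81.8; q' = -311 + 5.5·90.8 = 188.4.
Government outlay = subsidy × quantity = 9 × 188.4 = 1695.6.

Government cost = $1695.6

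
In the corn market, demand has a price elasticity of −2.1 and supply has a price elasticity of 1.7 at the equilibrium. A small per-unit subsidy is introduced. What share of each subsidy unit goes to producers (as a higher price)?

Producer share = 21/38

For a small subsidy around the equilibrium, the benefit split depends on the relative slopes, which at a point are proportional to the elasticities.
Buyer share = εs/(εs + |εd|) = 1.7/(1.7 + 2.1) = 17/38; seller share = |εd|/(εs + |εd|) = 21/38.
So producers capture 21/38 of the subsidy.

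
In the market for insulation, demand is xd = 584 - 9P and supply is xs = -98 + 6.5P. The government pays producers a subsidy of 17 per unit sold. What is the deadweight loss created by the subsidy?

Pre-subsidy: 584 - 9P = -98 + 6.5P gives P* = 44, x* = 188.
With the subsidy, sellers receive Ps = Pb + 17 for each unit, where Pb is the price buyers pay.
Supply in terms of Pb becomes xs = -98 + 6.5(Pb + 17) = 12.5 + 6.5Pb. Setting this equal to demand: 584 - 9Pb = 12.5 + 6.5Pb, so Pb = 1143/31.
Sellers receive Ps = 1143/31 + 17 = 1670/31; x' = 584 − 9·(1143/31) = 7817/31.
The subsidy expands output by 7817/31 − 188 = 1989/31 past the efficient level; on those units the gap between marginal cost and willingness to pay runs from 0 up to 17.
DWL = ½ × 17 × 1989/31 = 33813/62.

Deadweight loss = 33813/62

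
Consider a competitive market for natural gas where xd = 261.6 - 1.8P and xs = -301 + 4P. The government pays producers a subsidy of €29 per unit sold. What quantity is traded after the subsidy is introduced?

x' = 123

Pre-subsidy: 261.6 - 1.8P = -301 + 4P gives P* = 97, x* = 87.
With the subsidy, sellers receive Ps = Pb + 29 for each unit, where Pb is the price buyers pay.
Supply in terms of Pb becomes xs = -301 + 4(Pb + 29) = -185 + 4Pb. Setting this equal to demand: 261.6 - 1.8Pb = -185 + 4Pb, so Pb = 77.
Sellers receive Ps = 77 + 29 = 106; x' = 261.6 − 1.8·77 = 123.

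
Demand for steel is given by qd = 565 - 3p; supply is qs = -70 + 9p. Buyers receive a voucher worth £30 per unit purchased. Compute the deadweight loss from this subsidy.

Deadweight loss = £1012.5

Pre-subsidy: 565 - 3p = -70 + 9p gives p* = 635/12, q* = 406.25.
With the rebate, buyers effectively pay pb = ps − 30, where ps is the price sellers receive.
Demand in terms of ps becomes qd = 565 − 3(ps − 30) = 655 - 3ps. Setting this equal to supply: 655 - 3ps = -70 + 9ps, so ps = 725/12.
Buyers pay pb = 725/12 − 30 = 365/12; q' = -70 + 9·(725/12) = 473.75.
The subsidy expands output by 473.75 − 406.25 = 67.5 past the efficient level; on those units the gap between marginal cost and willingness to pay runs from 0 up to 30.
DWL = ½ × 30 × 67.5 = 1012.5.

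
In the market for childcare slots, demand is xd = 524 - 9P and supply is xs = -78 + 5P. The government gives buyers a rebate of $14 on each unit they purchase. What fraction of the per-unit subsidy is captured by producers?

Producer share = 9/14

Pre-subsidy: 524 - 9P = -78 + 5P gives P* = 43, x* = 137.
With the rebate, buyers effectively pay Pb = Ps − 14, where Ps is the price sellers receive.
Demand in terms of Ps becomes xd = 524 − 9(Ps − 14) = 650 - 9Ps. Setting this equal to supply: 650 - 9Ps = -78 + 5Ps, so Ps = 52.
Buyers pay Pb = 52 − 14 = 38; x' = -78 + 5·52 = 182.
Buyers' price falls by P* − Pb = 43 − 38 = 5; sellers' price rises by Ps − P* = 52 − 43 = 9.
So producers capture 9/14 = 9/14 of each unit of subsidy.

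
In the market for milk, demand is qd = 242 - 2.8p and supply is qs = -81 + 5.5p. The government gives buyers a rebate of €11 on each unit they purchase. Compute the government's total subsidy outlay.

Government cost = 140096/83

Pre-subsidy: 242 - 2.8p = -81 + 5.5p gives p* = 3230/83, q* = 11042/83.
With the rebate, buyers effectively pay pb = ps − 11, where ps is the price sellers receive.
Demand in terms of ps becomes qd = 242 − 2.8(ps − 11) = 272.8 - 2.8ps. Setting this equal to supply: 272.8 - 2.8ps = -81 + 5.5ps, so ps = 3538/83.
Buyers pay pb = 3538/83 − 11 = 2625/83; q' = -81 + 5.5·(3538/83) = 12736/83.
Government outlay = subsidy × quantity = 11 × 12736/83 = 140096/83.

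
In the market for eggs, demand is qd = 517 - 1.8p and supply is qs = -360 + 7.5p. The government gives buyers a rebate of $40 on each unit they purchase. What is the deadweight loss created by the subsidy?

Pre-subsidy: 517 - 1.8p = -360 + 7.5p gives p* = 8770/93, q* = 10765/31.
With the rebate, buyers effectively pay pb = ps − 40, where ps is the price sellers receive.
Demand in terms of ps becomes qd = 517 − 1.8(ps − 40) = 589 - 1.8ps. Setting this equal to supply: 589 - 1.8ps = -360 + 7.5ps, so ps = 9490/93.
Buyers pay pb = 9490/93 − 40 = 5770/93; q' = -360 + 7.5·(9490/93) = 12565/31.
The subsidy expands output by 12565/31 − 10765/31 = 1800/31 past the efficient level; on those units the gap between marginal cost and willingness to pay runs from 0 up to 40.
DWL = ½ × 40 × 1800/31 = 36000/31.

Deadweight loss = 36000/31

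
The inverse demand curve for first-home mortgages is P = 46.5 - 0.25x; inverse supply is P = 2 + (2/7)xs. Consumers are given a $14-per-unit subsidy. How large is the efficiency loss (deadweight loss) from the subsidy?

Pre-subsidy: 46.5 - 0.25x = 2 + (2/7)x gives x* = 1246/15 and P* = 386/15.
With the rebate, buyers effectively pay Pb = Ps − 14, where Ps is the price sellers receive.
On the curves, Pb = 46.5 - 0.25x and Ps = 2 + (2/7)x; the wedge Ps − Pb = 14 gives 2 + (2/7)x − (46.5 - 0.25x) = 14, so x' = 109.2.
Then Pb = 46.5 − 0.25·109.2 = 19.2 and Ps = 2 + (2/7)·109.2 = 33.2.
The subsidy expands output by 109.2 − 1246/15 = 392/15 past the efficient level; on those units the gap between marginal cost and willingness to pay runs from 0 up to 14.
DWL = ½ × 14 × 392/15 = 2744/15.

Deadweight loss = 2744/15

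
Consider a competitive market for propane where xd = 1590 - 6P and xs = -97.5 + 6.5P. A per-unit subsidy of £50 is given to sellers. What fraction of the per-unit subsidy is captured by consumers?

Consumer share = 0.52

Pre-subsidy: 1590 - 6P = -97.5 + 6.5P gives P* = 135, x* = 780.
With the subsidy, sellers receive Ps = Pb + 50 for each unit, where Pb is the price buyers pay.
Supply in terms of Pb becomes xs = -97.5 + 6.5(Pb + 50) = 227.5 + 6.5Pb. Setting this equal to demand: 1590 - 6Pb = 227.5 + 6.5Pb, so Pb = 109.
Sellers receive Ps = 109 + 50 = 159; x' = 1590 − 6·109 = 936.
Buyers' price falls by P* − Pb = 135 − 109 = 26; sellers' price rises by Ps − P* = 159 − 135 = 24.
So consumers capture 26/50 = 0.52 of each unit of subsidy.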